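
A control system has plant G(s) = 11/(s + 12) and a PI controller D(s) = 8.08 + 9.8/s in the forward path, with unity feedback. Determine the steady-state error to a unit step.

0

The open loop D(s)G(s) has a pole at the origin (type 1), so the static position error constant is infinite and e_ss = 1/(1+∞) = 0.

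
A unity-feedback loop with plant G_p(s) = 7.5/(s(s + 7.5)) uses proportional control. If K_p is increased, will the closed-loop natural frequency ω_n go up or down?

ω_n = √(7.5·K_p), which grows with K_p.

increase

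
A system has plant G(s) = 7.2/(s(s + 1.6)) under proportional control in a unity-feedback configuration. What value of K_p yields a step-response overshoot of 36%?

From %OS = 100·exp(−πζ/√(1−ζ²)) = 36%, ζ = −ln(0.36)/√(π²+ln²(0.36)) = 0.3093.
Characteristic equation s² + 1.6s + 7.2K_p = 0 gives ζ = 1.6/(2√(7.2K_p)).
Setting ζ = 0.3093: √(7.2K_p) = 1.6/(2·0.3093) = 2.587, so K_p = 6.692/7.2 = 0.929.

K_p = 0.929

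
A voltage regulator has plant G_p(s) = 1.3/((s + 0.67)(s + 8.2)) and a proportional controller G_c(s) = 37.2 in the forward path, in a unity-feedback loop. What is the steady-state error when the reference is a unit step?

0.102

The loop is type 0. Static position error constant K_pos = G_c(0)·G_p(0) = 37.2·0.2366 = 8.802.
Steady-state error to a unit step: e_ss = 1/(1+K_pos) = 1/9.802 = 0.102.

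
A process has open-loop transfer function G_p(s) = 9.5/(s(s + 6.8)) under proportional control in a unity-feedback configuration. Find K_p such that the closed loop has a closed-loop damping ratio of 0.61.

Closed-loop characteristic equation: s² + 6.8s + K_p·9.5 = 0.
So ω_n = √(9.5K_p) and 2ζω_n = 6.8, giving ζ = 6.8/(2√(9.5K_p)).
Setting ζ = 0.61: √(9.5K_p) = 6.8/(2·0.61) = 5.574, so K_p = 31.07/9.5 = 3.27.

K_p = 3.27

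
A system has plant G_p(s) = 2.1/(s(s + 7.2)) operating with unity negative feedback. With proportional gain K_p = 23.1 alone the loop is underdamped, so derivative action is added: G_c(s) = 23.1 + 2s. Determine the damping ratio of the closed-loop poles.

Forward path: (23.1 + 2s)·2.1/(s(s+7.2)). The closed-loop characteristic equation is s² + (7.2 + 2.1·2)s + 2.1·23.1 = 0.
That is s² + 11.4s + 48.51 = 0, so ω_n = 6.965 rad/s and ζ = 11.4/(2·6.965) = 0.8184.

ζ = 0.818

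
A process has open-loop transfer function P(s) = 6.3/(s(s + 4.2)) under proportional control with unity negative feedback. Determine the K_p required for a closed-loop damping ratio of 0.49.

Closed-loop characteristic equation: s² + 4.2s + K_p·6.3 = 0.
So ω_n = √(6.3K_p) and 2ζω_n = 4.2, giving ζ = 4.2/(2√(6.3K_p)).
Setting ζ = 0.49: √(6.3K_p) = 4.2/(2·0.49) = 4.286, so K_p = 18.37/6.3 = 2.92.

K_p = 2.92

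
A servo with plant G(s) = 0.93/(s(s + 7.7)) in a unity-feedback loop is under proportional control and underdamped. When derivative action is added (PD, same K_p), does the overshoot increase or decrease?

decrease

With PD the characteristic equation becomes s² + (a + K·K_d)s + K·K_p = 0; the damping term grows, ζ rises, overshoot falls.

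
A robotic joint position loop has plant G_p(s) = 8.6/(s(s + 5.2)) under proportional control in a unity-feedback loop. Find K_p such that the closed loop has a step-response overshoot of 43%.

K_p = 11.7

From %OS = 100·exp(−πζ/√(1−ζ²)) = 43%, ζ = −ln(0.43)/√(π²+ln²(0.43)) = 0.2594.
Characteristic equation s² + 5.2s + 8.6K_p = 0 gives ζ = 5.2/(2√(8.6K_p)).
Setting ζ = 0.2594: √(8.6K_p) = 5.2/(2·0.2594) = 10.02, so K_p = 100.4/8.6 = 11.7.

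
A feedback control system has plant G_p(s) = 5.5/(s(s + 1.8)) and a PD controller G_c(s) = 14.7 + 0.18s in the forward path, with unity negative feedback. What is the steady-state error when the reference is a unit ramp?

0.0223

The loop has one pole at the origin (type 1). Velocity error constant K_v = lim_{s→0} s·G_c(s)G_p(s) = 14.7·5.5/1.8 = 44.92.
Steady-state error to a unit ramp: e_ss = 1/K_v = 0.0223.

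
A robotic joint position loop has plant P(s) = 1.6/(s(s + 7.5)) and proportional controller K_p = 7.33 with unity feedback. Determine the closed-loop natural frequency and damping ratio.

With unity feedback the closed-loop characteristic equation is s² + 7.5s + 7.33·1.6 = s² + 7.5s + 11.73 = 0.
So ω_n² = 11.73 ⇒ ω_n = 3.425 rad/s, and ζ = 7.5/(2ω_n) = 1.1.

ω_n = 3.42 rad/s, ζ = 1.1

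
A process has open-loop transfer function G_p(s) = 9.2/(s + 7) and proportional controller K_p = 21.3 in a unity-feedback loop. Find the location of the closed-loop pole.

s = -203

Closed-loop transfer function: T(s) = K_p·G_p(s)/(1 + K_p·G_p(s)) = 196/(s + 7 + 196) = 196/(s + 203).
The closed-loop pole is at s = −203.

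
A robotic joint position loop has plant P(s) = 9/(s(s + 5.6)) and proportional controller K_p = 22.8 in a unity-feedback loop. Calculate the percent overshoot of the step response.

The closed-loop denominator s² + 5.6s + 205.2 gives ω_n = √205.2 = 14.32 and ζ = 5.6/(2ω_n) = 0.1955.
%OS = 100·exp(−πζ/√(1−ζ²)) = 100·exp(−π·0.1955/√0.9618) = 53.5%.

53.5%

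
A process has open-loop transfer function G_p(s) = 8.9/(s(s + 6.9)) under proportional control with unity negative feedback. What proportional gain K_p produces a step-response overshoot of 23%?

From %OS = 100·exp(−πζ/√(1−ζ²)) = 23%, ζ = −ln(0.23)/√(π²+ln²(0.23)) = 0.4237.
Characteristic equation s² + 6.9s + 8.9K_p = 0 gives ζ = 6.9/(2√(8.9K_p)).
Setting ζ = 0.4237: √(8.9K_p) = 6.9/(2·0.4237) = 8.142, so K_p = 66.29/8.9 = 7.45.

K_p = 7.45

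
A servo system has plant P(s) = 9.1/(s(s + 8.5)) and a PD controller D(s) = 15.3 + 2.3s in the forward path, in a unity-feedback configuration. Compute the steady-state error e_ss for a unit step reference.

0

The open loop D(s)P(s) has a pole at the origin (type 1), so the static position error constant is infinite and e_ss = 1/(1+∞) = 0.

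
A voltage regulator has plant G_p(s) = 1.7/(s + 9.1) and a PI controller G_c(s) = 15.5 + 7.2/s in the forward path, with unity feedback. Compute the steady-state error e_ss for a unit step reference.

0

The open loop G_c(s)G_p(s) has a pole at the origin (type 1), so the static position error constant is infinite and e_ss = 1/(1+∞) = 0.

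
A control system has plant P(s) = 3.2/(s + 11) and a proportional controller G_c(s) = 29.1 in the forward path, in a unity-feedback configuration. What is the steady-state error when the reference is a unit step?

0.106

The loop is type 0. Static position error constant K_pos = G_c(0)·P(0) = 29.1·0.2909 = 8.465.
Steady-state error to a unit step: e_ss = 1/(1+K_pos) = 1/9.465 = 0.106.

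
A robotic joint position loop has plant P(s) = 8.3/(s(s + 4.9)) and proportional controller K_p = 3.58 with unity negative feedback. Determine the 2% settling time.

T_s ≈ 1.63 s

Closed-loop characteristic equation: s² + 4.9s + 29.71 = 0, so ω_n = 5.451 rad/s and ζ = 4.9/(2·5.451) = 0.4495.
2% settling time T_s ≈ 4/(ζω_n) = 4/2.45 = 1.63 s.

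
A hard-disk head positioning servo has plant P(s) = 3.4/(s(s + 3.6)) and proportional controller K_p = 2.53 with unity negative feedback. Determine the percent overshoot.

8.7%

From 1 + K_pP(s) = 0: s² + 3.6s + 8.602 = 0 ⇒ ω_n = 2.933, ζ = 0.6137.
%OS = 100·exp(−πζ/√(1−ζ²)) = 100·exp(−π·0.6137/√0.6233) = 8.7%.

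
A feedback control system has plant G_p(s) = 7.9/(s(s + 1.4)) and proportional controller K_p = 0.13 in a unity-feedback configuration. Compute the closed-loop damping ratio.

ζ = 0.691

The closed-loop denominator is s(s+1.4) + 0.13·7.9 = s² + 1.4s + 1.027.
So ω_n² = 1.027 ⇒ ω_n = 1.013 rad/s, and ζ = 1.4/(2ω_n) = 0.691.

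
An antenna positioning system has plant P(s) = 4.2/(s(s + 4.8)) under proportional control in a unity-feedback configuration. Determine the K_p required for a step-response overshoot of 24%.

K_p = 8.02

From %OS = 100·exp(−πζ/√(1−ζ²)) = 24%, ζ = −ln(0.24)/√(π²+ln²(0.24)) = 0.4136.
Characteristic equation s² + 4.8s + 4.2K_p = 0 gives ζ = 4.8/(2√(4.2K_p)).
Setting ζ = 0.4136: √(4.2K_p) = 4.8/(2·0.4136) = 5.803, so K_p = 33.67/4.2 = 8.02.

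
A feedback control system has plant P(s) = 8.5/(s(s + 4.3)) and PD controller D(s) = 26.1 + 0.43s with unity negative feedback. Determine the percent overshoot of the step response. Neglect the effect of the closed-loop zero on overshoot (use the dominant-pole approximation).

41.9%

Forward path: (26.1 + 0.43s)·8.5/(s(s+4.3)). The closed-loop characteristic equation is s² + (4.3 + 8.5·0.43)s + 8.5·26.1 = 0.
That is s² + 7.955s + 221.9 = 0, so ω_n = 14.89 rad/s and ζ = 7.955/(2·14.89) = 0.267.
%OS = 100·exp(−πζ/√(1−ζ²)) = 41.9%.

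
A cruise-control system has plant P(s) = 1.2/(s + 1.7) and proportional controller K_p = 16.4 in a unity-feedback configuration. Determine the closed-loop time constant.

Closed-loop transfer function: T(s) = K_p·P(s)/(1 + K_p·P(s)) = 19.68/(s + 1.7 + 19.68) = 19.68/(s + 21.38).
Time constant τ = 1/21.38 = 0.0468 s.

τ = 0.0468 s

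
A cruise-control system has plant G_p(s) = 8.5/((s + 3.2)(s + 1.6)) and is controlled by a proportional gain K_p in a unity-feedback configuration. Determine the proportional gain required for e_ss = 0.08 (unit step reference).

K_p = 6.93

The loop is type 0, so e_ss(step) = 1/(1 + K_pos) with K_pos = K_p·G_p(0).
G_p(0) = 1.66. Require 1/(1 + K_p·1.66) = 0.08, so 1 + 1.66·K_p = 12.5.
K_p = (12.5 − 1)/1.66 = 6.93.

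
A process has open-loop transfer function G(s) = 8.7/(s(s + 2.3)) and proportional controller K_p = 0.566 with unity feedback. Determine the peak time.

T_p = 1.66 s

From 1 + K_pG(s) = 0: s² + 2.3s + 4.924 = 0 ⇒ ω_n = 2.219, ζ = 0.5182.
Damped frequency ω_d = ω_n√(1−ζ²) = 1.898 rad/s, so peak time T_p = π/ω_d = 1.66 s.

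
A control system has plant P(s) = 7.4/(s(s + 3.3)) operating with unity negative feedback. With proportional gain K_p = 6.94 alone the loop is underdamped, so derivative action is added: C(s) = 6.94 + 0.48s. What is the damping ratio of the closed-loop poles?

ζ = 0.478

Forward path: (6.94 + 0.48s)·7.4/(s(s+3.3)). The closed-loop characteristic equation is s² + (3.3 + 7.4·0.48)s + 7.4·6.94 = 0.
That is s² + 6.852s + 51.36 = 0, so ω_n = 7.166 rad/s and ζ = 6.852/(2·7.166) = 0.4781.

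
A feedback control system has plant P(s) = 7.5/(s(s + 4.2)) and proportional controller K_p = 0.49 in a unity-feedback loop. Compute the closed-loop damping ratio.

With unity feedback the closed-loop characteristic equation is s² + 4.2s + 0.49·7.5 = s² + 4.2s + 3.675 = 0.
Matching s² + 2ζω_n s + ω_n²: ω_n = √3.675 = 1.917 rad/s and 2ζω_n = 4.2, so ζ = 4.2/(2·1.917) = 1.1.

ζ = 1.1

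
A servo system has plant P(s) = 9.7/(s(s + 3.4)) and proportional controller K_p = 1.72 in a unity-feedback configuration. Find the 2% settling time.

Closed-loop characteristic equation: s² + 3.4s + 16.68 = 0, so ω_n = 4.085 rad/s and ζ = 3.4/(2·4.085) = 0.4162.
2% settling time T_s ≈ 4/(ζω_n) = 4/1.7 = 2.35 s.

T_s ≈ 2.35 s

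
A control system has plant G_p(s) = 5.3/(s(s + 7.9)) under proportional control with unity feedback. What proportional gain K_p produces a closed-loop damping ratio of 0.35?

K_p = 24

Closed-loop characteristic equation: s² + 7.9s + K_p·5.3 = 0.
So ω_n = √(5.3K_p) and 2ζω_n = 7.9, giving ζ = 7.9/(2√(5.3K_p)).
Setting ζ = 0.35: √(5.3K_p) = 7.9/(2·0.35) = 11.29, so K_p = 127.4/5.3 = 24.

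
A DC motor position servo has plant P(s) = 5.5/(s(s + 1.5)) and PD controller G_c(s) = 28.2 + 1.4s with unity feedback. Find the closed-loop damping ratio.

ζ = 0.369

Forward path: (28.2 + 1.4s)·5.5/(s(s+1.5)). The closed-loop characteristic equation is s² + (1.5 + 5.5·1.4)s + 5.5·28.2 = 0.
That is s² + 9.2s + 155.1 = 0, so ω_n = 12.45 rad/s and ζ = 9.2/(2·12.45) = 0.3694.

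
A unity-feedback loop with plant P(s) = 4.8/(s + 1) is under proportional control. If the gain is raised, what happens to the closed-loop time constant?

The closed-loop bandwidth 1+K_p·4.8 grows with K_p, so τ shrinks.

decrease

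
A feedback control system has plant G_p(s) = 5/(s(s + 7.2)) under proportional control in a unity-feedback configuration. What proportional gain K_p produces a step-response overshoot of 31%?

K_p = 21.2

From %OS = 100·exp(−πζ/√(1−ζ²)) = 31%, ζ = −ln(0.31)/√(π²+ln²(0.31)) = 0.3493.
Characteristic equation s² + 7.2s + 5K_p = 0 gives ζ = 7.2/(2√(5K_p)).
Setting ζ = 0.3493: √(5K_p) = 7.2/(2·0.3493) = 10.31, so K_p = 106.2/5 = 21.2.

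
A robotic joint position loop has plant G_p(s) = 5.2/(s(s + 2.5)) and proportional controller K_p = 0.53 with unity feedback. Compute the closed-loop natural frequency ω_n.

ω_n = 1.66 rad/s

1 + K_p·G_p(s) = 0 gives s² + 2.5s + 2.756 = 0.
Matching s² + 2ζω_n s + ω_n²: ω_n = √2.756 = 1.66 rad/s and 2ζω_n = 2.5, so ζ = 2.5/(2·1.66) = 0.753.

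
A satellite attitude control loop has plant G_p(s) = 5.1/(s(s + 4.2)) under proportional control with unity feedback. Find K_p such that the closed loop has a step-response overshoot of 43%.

From %OS = 100·exp(−πζ/√(1−ζ²)) = 43%, ζ = −ln(0.43)/√(π²+ln²(0.43)) = 0.2594.
Characteristic equation s² + 4.2s + 5.1K_p = 0 gives ζ = 4.2/(2√(5.1K_p)).
Setting ζ = 0.2594: √(5.1K_p) = 4.2/(2·0.2594) = 8.094, so K_p = 65.52/5.1 = 12.8.

K_p = 12.8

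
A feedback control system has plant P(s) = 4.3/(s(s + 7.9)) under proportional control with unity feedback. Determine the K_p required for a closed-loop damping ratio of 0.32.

K_p = 35.4

Closed-loop characteristic equation: s² + 7.9s + K_p·4.3 = 0.
So ω_n = √(4.3K_p) and 2ζω_n = 7.9, giving ζ = 7.9/(2√(4.3K_p)).
Setting ζ = 0.32: √(4.3K_p) = 7.9/(2·0.32) = 12.34, so K_p = 152.4/4.3 = 35.4.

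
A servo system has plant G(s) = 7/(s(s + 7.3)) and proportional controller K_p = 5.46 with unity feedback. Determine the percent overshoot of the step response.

10%

From 1 + K_pG(s) = 0: s² + 7.3s + 38.22 = 0 ⇒ ω_n = 6.182, ζ = 0.5904.
%OS = 100·exp(−πζ/√(1−ζ²)) = 100·exp(−π·0.5904/√0.6514) = 10%.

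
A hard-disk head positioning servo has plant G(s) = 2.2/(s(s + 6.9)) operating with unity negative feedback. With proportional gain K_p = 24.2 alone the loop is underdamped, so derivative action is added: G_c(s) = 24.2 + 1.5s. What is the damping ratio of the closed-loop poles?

Forward path: (24.2 + 1.5s)·2.2/(s(s+6.9)). The closed-loop characteristic equation is s² + (6.9 + 2.2·1.5)s + 2.2·24.2 = 0.
That is s² + 10.2s + 53.24 = 0, so ω_n = 7.297 rad/s and ζ = 10.2/(2·7.297) = 0.699.

ζ = 0.699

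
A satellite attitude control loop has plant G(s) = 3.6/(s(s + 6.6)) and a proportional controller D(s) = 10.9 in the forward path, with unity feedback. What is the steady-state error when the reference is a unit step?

0

The open loop D(s)G(s) has a pole at the origin (type 1), so the static position error constant is infinite and e_ss = 1/(1+∞) = 0.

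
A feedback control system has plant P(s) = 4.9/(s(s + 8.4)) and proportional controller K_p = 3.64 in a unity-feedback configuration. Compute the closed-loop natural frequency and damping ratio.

ω_n = 4.22 rad/s, ζ = 0.994

With unity feedback the closed-loop characteristic equation is s² + 8.4s + 3.64·4.9 = s² + 8.4s + 17.84 = 0.
Matching s² + 2ζω_n s + ω_n²: ω_n = √17.84 = 4.223 rad/s and 2ζω_n = 8.4, so ζ = 8.4/(2·4.223) = 0.994.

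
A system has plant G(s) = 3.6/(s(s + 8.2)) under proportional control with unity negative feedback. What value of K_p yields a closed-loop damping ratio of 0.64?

Closed-loop characteristic equation: s² + 8.2s + K_p·3.6 = 0.
So ω_n = √(3.6K_p) and 2ζω_n = 8.2, giving ζ = 8.2/(2√(3.6K_p)).
Setting ζ = 0.64: √(3.6K_p) = 8.2/(2·0.64) = 6.406, so K_p = 41.04/3.6 = 11.4.

K_p = 11.4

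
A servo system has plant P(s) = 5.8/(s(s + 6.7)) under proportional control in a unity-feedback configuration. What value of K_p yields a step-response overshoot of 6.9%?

K_p = 4.61

From %OS = 100·exp(−πζ/√(1−ζ²)) = 6.9%, ζ = −ln(0.069)/√(π²+ln²(0.069)) = 0.6481.
Characteristic equation s² + 6.7s + 5.8K_p = 0 gives ζ = 6.7/(2√(5.8K_p)).
Setting ζ = 0.6481: √(5.8K_p) = 6.7/(2·0.6481) = 5.169, so K_p = 26.72/5.8 = 4.61.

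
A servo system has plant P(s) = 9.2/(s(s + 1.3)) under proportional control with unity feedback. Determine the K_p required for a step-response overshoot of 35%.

K_p = 0.457

From %OS = 100·exp(−πζ/√(1−ζ²)) = 35%, ζ = −ln(0.35)/√(π²+ln²(0.35)) = 0.3169.
Characteristic equation s² + 1.3s + 9.2K_p = 0 gives ζ = 1.3/(2√(9.2K_p)).
Setting ζ = 0.3169: √(9.2K_p) = 1.3/(2·0.3169) = 2.051, so K_p = 4.206/9.2 = 0.457.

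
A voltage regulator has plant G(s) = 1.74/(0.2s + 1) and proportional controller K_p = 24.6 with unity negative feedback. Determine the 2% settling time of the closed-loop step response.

T_s ≈ 0.0183 s

Closed loop: T(s) = K_p·G/(1+K_p·G) = 42.8/(0.2s + 1 + 42.8), with pole at s = −(1 + 42.8)/0.2 = −219.
τ = 1/219 = 0.004566 s, so 2% settling time ≈ 4τ = 0.0183 s.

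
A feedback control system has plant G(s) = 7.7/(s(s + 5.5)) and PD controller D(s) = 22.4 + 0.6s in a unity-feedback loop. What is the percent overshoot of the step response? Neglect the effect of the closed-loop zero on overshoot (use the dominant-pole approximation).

Forward path: (22.4 + 0.6s)·7.7/(s(s+5.5)). The closed-loop characteristic equation is s² + (5.5 + 7.7·0.6)s + 7.7·22.4 = 0.
That is s² + 10.12s + 172.5 = 0, so ω_n = 13.13 rad/s and ζ = 10.12/(2·13.13) = 0.3853.
%OS = 100·exp(−πζ/√(1−ζ²)) = 26.9%.

26.9%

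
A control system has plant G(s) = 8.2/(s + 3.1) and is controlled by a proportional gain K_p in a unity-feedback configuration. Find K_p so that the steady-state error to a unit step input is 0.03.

K_p = 12.2

The loop is type 0, so e_ss(step) = 1/(1 + K_pos) with K_pos = K_p·G(0).
G(0) = 2.645. Require 1/(1 + K_p·2.645) = 0.03, so 1 + 2.645·K_p = 33.33.
K_p = (33.33 − 1)/2.645 = 12.2.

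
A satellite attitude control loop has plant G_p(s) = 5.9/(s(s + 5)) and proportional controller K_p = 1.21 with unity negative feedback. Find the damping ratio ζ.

The closed-loop denominator is s(s+5) + 1.21·5.9 = s² + 5s + 7.139.
So ω_n² = 7.139 ⇒ ω_n = 2.672 rad/s, and ζ = 5/(2ω_n) = 0.936.

ζ = 0.936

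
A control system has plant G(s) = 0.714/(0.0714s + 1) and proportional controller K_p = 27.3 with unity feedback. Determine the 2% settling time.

Closed loop: T(s) = K_p·G/(1+K_p·G) = 19.49/(0.0714s + 1 + 19.49), with pole at s = −(1 + 19.49)/0.0714 = −287.
τ = 1/287 = 0.003484 s, so 2% settling time ≈ 4τ = 0.0139 s.

T_s ≈ 0.0139 s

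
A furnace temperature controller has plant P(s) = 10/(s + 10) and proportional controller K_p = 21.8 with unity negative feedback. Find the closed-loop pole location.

s = -228

Closed-loop transfer function: T(s) = K_p·P(s)/(1 + K_p·P(s)) = 218/(s + 10 + 218) = 218/(s + 228).
The closed-loop pole is at s = −228.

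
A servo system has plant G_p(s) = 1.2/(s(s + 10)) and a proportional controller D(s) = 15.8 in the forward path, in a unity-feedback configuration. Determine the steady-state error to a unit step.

The open loop D(s)G_p(s) has a pole at the origin (type 1), so the static position error constant is infinite and e_ss = 1/(1+∞) = 0.

0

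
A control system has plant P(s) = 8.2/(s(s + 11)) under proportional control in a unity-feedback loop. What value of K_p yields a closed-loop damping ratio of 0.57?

K_p = 11.4

Closed-loop characteristic equation: s² + 11s + K_p·8.2 = 0.
So ω_n = √(8.2K_p) and 2ζω_n = 11, giving ζ = 11/(2√(8.2K_p)).
Setting ζ = 0.57: √(8.2K_p) = 11/(2·0.57) = 9.649, so K_p = 93.11/8.2 = 11.4.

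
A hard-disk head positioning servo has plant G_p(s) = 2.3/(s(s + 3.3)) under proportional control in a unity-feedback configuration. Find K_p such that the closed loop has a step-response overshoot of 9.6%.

From %OS = 100·exp(−πζ/√(1−ζ²)) = 9.6%, ζ = −ln(0.096)/√(π²+ln²(0.096)) = 0.5979.
Characteristic equation s² + 3.3s + 2.3K_p = 0 gives ζ = 3.3/(2√(2.3K_p)).
Setting ζ = 0.5979: √(2.3K_p) = 3.3/(2·0.5979) = 2.76, so K_p = 7.615/2.3 = 3.31.

K_p = 3.31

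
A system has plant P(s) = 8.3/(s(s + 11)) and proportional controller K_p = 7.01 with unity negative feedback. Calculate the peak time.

Closed-loop characteristic equation: s² + 11s + 58.18 = 0, so ω_n = 7.628 rad/s and ζ = 11/(2·7.628) = 0.721.
Damped frequency ω_d = ω_n√(1−ζ²) = 5.285 rad/s, so peak time T_p = π/ω_d = 0.594 s.

T_p = 0.594 s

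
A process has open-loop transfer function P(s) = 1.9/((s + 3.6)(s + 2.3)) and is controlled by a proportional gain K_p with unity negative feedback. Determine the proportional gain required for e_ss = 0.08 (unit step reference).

For a type-0 loop with proportional control, e_ss = 1/(1 + K_p·P(0)).
P(0) = 0.2295. Require 1/(1 + K_p·0.2295) = 0.08, so 1 + 0.2295·K_p = 12.5.
K_p = (12.5 − 1)/0.2295 = 50.1.

K_p = 50.1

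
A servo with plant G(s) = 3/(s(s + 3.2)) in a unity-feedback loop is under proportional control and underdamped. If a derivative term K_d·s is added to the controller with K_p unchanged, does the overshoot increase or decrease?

decrease

With PD the characteristic equation becomes s² + (a + K·K_d)s + K·K_p = 0; the damping term grows, ζ rises, overshoot falls.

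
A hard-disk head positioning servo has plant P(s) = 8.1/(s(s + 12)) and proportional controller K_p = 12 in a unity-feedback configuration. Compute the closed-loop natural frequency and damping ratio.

With unity feedback the closed-loop characteristic equation is s² + 12s + 12·8.1 = s² + 12s + 97.2 = 0.
So ω_n² = 97.2 ⇒ ω_n = 9.859 rad/s, and ζ = 12/(2ω_n) = 0.609.

ω_n = 9.86 rad/s, ζ = 0.609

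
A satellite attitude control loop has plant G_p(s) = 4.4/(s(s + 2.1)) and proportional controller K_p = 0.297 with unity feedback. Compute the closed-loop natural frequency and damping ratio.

1 + K_p·G_p(s) = 0 gives s² + 2.1s + 1.307 = 0.
Matching s² + 2ζω_n s + ω_n²: ω_n = √1.307 = 1.143 rad/s and 2ζω_n = 2.1, so ζ = 2.1/(2·1.143) = 0.919.

ω_n = 1.14 rad/s, ζ = 0.919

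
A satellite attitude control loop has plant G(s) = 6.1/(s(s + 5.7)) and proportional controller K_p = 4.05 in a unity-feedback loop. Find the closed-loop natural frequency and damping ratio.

With unity feedback the closed-loop characteristic equation is s² + 5.7s + 4.05·6.1 = s² + 5.7s + 24.7 = 0.
Matching s² + 2ζω_n s + ω_n²: ω_n = √24.7 = 4.97 rad/s and 2ζω_n = 5.7, so ζ = 5.7/(2·4.97) = 0.573.

ω_n = 4.97 rad/s, ζ = 0.573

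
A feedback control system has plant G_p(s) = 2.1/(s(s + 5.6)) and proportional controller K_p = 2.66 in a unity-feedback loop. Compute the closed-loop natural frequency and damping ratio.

ω_n = 2.36 rad/s, ζ = 1.18

The closed-loop denominator is s(s+5.6) + 2.66·2.1 = s² + 5.6s + 5.586.
So ω_n² = 5.586 ⇒ ω_n = 2.363 rad/s, and ζ = 5.6/(2ω_n) = 1.18.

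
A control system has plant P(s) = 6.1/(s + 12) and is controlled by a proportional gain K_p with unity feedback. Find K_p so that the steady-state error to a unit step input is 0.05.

K_p = 37.4

For a type-0 loop with proportional control, e_ss = 1/(1 + K_p·P(0)).
P(0) = 0.5083. Require 1/(1 + K_p·0.5083) = 0.05, so 1 + 0.5083·K_p = 20.
K_p = (20 − 1)/0.5083 = 37.4.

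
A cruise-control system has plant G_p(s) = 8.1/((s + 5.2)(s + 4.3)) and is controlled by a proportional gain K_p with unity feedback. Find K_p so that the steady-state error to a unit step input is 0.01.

K_p = 273

Steady-state error for a unit step on this type-0 loop is 1/(1 + K_p·G_p(0)).
G_p(0) = 0.3623. Require 1/(1 + K_p·0.3623) = 0.01, so 1 + 0.3623·K_p = 100.
K_p = (100 − 1)/0.3623 = 273.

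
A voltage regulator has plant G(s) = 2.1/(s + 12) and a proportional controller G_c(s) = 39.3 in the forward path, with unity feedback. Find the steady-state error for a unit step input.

0.127

The loop is type 0. Static position error constant K_pos = G_c(0)·G(0) = 39.3·0.175 = 6.878.
Steady-state error to a unit step: e_ss = 1/(1+K_pos) = 1/7.878 = 0.127.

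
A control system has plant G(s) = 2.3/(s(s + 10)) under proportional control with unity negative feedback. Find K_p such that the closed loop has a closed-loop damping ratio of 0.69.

Closed-loop characteristic equation: s² + 10s + K_p·2.3 = 0.
So ω_n = √(2.3K_p) and 2ζω_n = 10, giving ζ = 10/(2√(2.3K_p)).
Setting ζ = 0.69: √(2.3K_p) = 10/(2·0.69) = 7.246, so K_p = 52.51/2.3 = 22.8.

K_p = 22.8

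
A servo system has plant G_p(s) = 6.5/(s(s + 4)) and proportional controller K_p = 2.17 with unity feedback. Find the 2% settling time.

Closed-loop characteristic equation: s² + 4s + 14.11 = 0, so ω_n = 3.756 rad/s and ζ = 4/(2·3.756) = 0.5325.
2% settling time T_s ≈ 4/(ζω_n) = 4/2 = 2 s.

T_s ≈ 2 s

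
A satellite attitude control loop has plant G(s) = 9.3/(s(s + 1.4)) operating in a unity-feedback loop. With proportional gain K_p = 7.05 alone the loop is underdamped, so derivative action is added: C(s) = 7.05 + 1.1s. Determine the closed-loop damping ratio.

Forward path: (7.05 + 1.1s)·9.3/(s(s+1.4)). The closed-loop characteristic equation is s² + (1.4 + 9.3·1.1)s + 9.3·7.05 = 0.
That is s² + 11.63s + 65.56 = 0, so ω_n = 8.097 rad/s and ζ = 11.63/(2·8.097) = 0.7181.

ζ = 0.718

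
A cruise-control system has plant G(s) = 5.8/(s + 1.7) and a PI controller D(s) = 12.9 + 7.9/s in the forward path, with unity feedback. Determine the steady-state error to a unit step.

The open loop D(s)G(s) has a pole at the origin (type 1), so the static position error constant is infinite and e_ss = 1/(1+∞) = 0.

0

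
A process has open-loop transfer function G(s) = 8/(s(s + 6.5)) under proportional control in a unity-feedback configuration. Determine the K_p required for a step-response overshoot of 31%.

K_p = 10.8

From %OS = 100·exp(−πζ/√(1−ζ²)) = 31%, ζ = −ln(0.31)/√(π²+ln²(0.31)) = 0.3493.
Characteristic equation s² + 6.5s + 8K_p = 0 gives ζ = 6.5/(2√(8K_p)).
Setting ζ = 0.3493: √(8K_p) = 6.5/(2·0.3493) = 9.304, so K_p = 86.56/8 = 10.8.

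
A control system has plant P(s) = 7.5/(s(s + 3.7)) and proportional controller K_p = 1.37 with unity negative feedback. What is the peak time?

T_p = 1.2 s

The closed-loop denominator s² + 3.7s + 10.28 gives ω_n = √10.28 = 3.205 and ζ = 3.7/(2ω_n) = 0.5771.
Damped frequency ω_d = ω_n√(1−ζ²) = 2.618 rad/s, so peak time T_p = π/ω_d = 1.2 s.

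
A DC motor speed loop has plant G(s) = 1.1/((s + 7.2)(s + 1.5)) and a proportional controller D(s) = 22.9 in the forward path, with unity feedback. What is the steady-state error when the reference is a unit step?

The loop is type 0. Static position error constant K_pos = D(0)·G(0) = 22.9·0.1019 = 2.332.
Steady-state error to a unit step: e_ss = 1/(1+K_pos) = 1/3.332 = 0.3.

0.3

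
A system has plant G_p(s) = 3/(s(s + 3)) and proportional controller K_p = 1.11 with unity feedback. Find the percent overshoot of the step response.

1.07%

The closed-loop denominator s² + 3s + 3.33 gives ω_n = √3.33 = 1.825 and ζ = 3/(2ω_n) = 0.822.
%OS = 100·exp(−πζ/√(1−ζ²)) = 100·exp(−π·0.822/√0.3243) = 1.07%.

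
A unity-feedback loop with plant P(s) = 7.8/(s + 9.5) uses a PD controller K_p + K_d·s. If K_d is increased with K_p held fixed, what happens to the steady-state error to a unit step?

At s = 0 the derivative term contributes nothing: C(0) = K_p regardless of K_d, so K_pos = K_p·P(0) and e_ss are unchanged.

unchanged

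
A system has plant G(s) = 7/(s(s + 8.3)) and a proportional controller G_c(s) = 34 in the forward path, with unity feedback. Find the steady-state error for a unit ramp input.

The loop has one pole at the origin (type 1). Velocity error constant K_v = lim_{s→0} s·G_c(s)G(s) = 34·7/8.3 = 28.67.
Steady-state error to a unit ramp: e_ss = 1/K_v = 0.0349.

0.0349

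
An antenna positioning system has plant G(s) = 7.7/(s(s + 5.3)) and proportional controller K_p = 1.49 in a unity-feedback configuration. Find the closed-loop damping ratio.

ζ = 0.782

The closed-loop denominator is s(s+5.3) + 1.49·7.7 = s² + 5.3s + 11.47.
So ω_n² = 11.47 ⇒ ω_n = 3.387 rad/s, and ζ = 5.3/(2ω_n) = 0.782.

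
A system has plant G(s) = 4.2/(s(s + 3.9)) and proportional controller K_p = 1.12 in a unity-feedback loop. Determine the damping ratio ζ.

1 + K_p·G(s) = 0 gives s² + 3.9s + 4.704 = 0.
So ω_n² = 4.704 ⇒ ω_n = 2.169 rad/s, and ζ = 3.9/(2ω_n) = 0.899.

ζ = 0.899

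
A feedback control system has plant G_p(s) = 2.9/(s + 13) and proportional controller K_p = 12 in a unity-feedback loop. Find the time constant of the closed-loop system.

Closed-loop transfer function: T(s) = K_p·G_p(s)/(1 + K_p·G_p(s)) = 34.8/(s + 13 + 34.8) = 34.8/(s + 47.8).
Time constant τ = 1/47.8 = 0.0209 s.

τ = 0.0209 s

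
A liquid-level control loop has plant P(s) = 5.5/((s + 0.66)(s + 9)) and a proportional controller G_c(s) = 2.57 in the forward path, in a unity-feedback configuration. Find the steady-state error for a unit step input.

The loop is type 0. Static position error constant K_pos = G_c(0)·P(0) = 2.57·0.9259 = 2.38.
Steady-state error to a unit step: e_ss = 1/(1+K_pos) = 1/3.38 = 0.296.

0.296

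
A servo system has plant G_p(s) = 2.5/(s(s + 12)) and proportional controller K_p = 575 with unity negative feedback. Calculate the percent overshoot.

60.4%

From 1 + K_pG_p(s) = 0: s² + 12s + 1438 = 0 ⇒ ω_n = 37.91, ζ = 0.1583.
%OS = 100·exp(−πζ/√(1−ζ²)) = 100·exp(−π·0.1583/√0.975) = 60.4%.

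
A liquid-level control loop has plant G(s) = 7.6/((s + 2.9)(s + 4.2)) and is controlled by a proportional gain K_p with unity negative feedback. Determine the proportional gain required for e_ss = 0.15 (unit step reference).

The loop is type 0, so e_ss(step) = 1/(1 + K_pos) with K_pos = K_p·G(0).
G(0) = 0.624. Require 1/(1 + K_p·0.624) = 0.15, so 1 + 0.624·K_p = 6.667.
K_p = (6.667 − 1)/0.624 = 9.08.

K_p = 9.08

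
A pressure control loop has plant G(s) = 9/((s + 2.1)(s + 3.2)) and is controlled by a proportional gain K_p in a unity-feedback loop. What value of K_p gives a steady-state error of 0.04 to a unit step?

Steady-state error for a unit step on this type-0 loop is 1/(1 + K_p·G(0)).
G(0) = 1.339. Require 1/(1 + K_p·1.339) = 0.04, so 1 + 1.339·K_p = 25.
K_p = (25 − 1)/1.339 = 17.9.

K_p = 17.9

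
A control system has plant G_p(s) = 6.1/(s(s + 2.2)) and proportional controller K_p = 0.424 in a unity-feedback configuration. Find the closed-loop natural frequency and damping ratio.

ω_n = 1.61 rad/s, ζ = 0.684

With unity feedback the closed-loop characteristic equation is s² + 2.2s + 0.424·6.1 = s² + 2.2s + 2.586 = 0.
Matching s² + 2ζω_n s + ω_n²: ω_n = √2.586 = 1.608 rad/s and 2ζω_n = 2.2, so ζ = 2.2/(2·1.608) = 0.684.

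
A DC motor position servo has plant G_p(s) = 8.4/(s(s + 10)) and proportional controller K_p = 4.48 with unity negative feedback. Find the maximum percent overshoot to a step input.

1.2%

From 1 + K_pG_p(s) = 0: s² + 10s + 37.63 = 0 ⇒ ω_n = 6.134, ζ = 0.8151.
%OS = 100·exp(−πζ/√(1−ζ²)) = 100·exp(−π·0.8151/√0.3357) = 1.2%.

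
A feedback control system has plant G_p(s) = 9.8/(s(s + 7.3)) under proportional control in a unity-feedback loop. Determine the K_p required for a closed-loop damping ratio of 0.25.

K_p = 21.8

Closed-loop characteristic equation: s² + 7.3s + K_p·9.8 = 0.
So ω_n = √(9.8K_p) and 2ζω_n = 7.3, giving ζ = 7.3/(2√(9.8K_p)).
Setting ζ = 0.25: √(9.8K_p) = 7.3/(2·0.25) = 14.6, so K_p = 213.2/9.8 = 21.8.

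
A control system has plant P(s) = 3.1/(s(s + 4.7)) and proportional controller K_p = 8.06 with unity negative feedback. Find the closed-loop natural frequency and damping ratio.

ω_n = 5 rad/s, ζ = 0.47

1 + K_p·P(s) = 0 gives s² + 4.7s + 24.99 = 0.
Matching s² + 2ζω_n s + ω_n²: ω_n = √24.99 = 4.999 rad/s and 2ζω_n = 4.7, so ζ = 4.7/(2·4.999) = 0.47.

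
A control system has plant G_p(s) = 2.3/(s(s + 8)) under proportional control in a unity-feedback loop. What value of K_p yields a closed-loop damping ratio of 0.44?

K_p = 35.9

Closed-loop characteristic equation: s² + 8s + K_p·2.3 = 0.
So ω_n = √(2.3K_p) and 2ζω_n = 8, giving ζ = 8/(2√(2.3K_p)).
Setting ζ = 0.44: √(2.3K_p) = 8/(2·0.44) = 9.091, so K_p = 82.64/2.3 = 35.9.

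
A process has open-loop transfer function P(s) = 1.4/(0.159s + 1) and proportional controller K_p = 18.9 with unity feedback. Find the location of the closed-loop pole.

s = -172.7

Closed loop: T(s) = K_p·P/(1+K_p·P) = 26.46/(0.159s + 1 + 26.46), with pole at s = −(1 + 26.46)/0.159 = −172.7.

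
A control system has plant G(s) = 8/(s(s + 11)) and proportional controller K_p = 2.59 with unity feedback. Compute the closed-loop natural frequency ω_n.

1 + K_p·G(s) = 0 gives s² + 11s + 20.72 = 0.
Matching s² + 2ζω_n s + ω_n²: ω_n = √20.72 = 4.552 rad/s and 2ζω_n = 11, so ζ = 11/(2·4.552) = 1.21.

ω_n = 4.55 rad/s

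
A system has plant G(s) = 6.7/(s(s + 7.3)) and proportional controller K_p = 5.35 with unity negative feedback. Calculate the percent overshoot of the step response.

The closed-loop denominator s² + 7.3s + 35.84 gives ω_n = √35.84 = 5.987 and ζ = 7.3/(2ω_n) = 0.6096.
%OS = 100·exp(−πζ/√(1−ζ²)) = 100·exp(−π·0.6096/√0.6283) = 8.93%.

8.93%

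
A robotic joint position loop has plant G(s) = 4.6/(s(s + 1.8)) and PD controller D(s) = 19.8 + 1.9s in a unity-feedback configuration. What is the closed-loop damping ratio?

ζ = 0.552

Forward path: (19.8 + 1.9s)·4.6/(s(s+1.8)). The closed-loop characteristic equation is s² + (1.8 + 4.6·1.9)s + 4.6·19.8 = 0.
That is s² + 10.54s + 91.08 = 0, so ω_n = 9.544 rad/s and ζ = 10.54/(2·9.544) = 0.5522.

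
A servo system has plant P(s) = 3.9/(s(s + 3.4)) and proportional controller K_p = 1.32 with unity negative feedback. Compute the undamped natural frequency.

1 + K_p·P(s) = 0 gives s² + 3.4s + 5.148 = 0.
So ω_n² = 5.148 ⇒ ω_n = 2.269 rad/s, and ζ = 3.4/(2ω_n) = 0.749.

ω_n = 2.27 rad/s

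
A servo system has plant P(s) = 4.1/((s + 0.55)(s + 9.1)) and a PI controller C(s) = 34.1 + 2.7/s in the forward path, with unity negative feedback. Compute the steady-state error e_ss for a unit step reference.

The open loop C(s)P(s) has a pole at the origin (type 1), so the static position error constant is infinite and e_ss = 1/(1+∞) = 0.

0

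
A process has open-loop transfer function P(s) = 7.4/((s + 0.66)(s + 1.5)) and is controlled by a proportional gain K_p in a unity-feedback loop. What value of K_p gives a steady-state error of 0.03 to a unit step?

K_p = 4.33

The loop is type 0, so e_ss(step) = 1/(1 + K_pos) with K_pos = K_p·P(0).
P(0) = 7.475. Require 1/(1 + K_p·7.475) = 0.03, so 1 + 7.475·K_p = 33.33.
K_p = (33.33 − 1)/7.475 = 4.33.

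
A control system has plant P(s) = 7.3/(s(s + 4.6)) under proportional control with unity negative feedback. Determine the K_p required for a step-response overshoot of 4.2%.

From %OS = 100·exp(−πζ/√(1−ζ²)) = 4.2%, ζ = −ln(0.042)/√(π²+ln²(0.042)) = 0.7103.
Characteristic equation s² + 4.6s + 7.3K_p = 0 gives ζ = 4.6/(2√(7.3K_p)).
Setting ζ = 0.7103: √(7.3K_p) = 4.6/(2·0.7103) = 3.238, so K_p = 10.49/7.3 = 1.44.

K_p = 1.44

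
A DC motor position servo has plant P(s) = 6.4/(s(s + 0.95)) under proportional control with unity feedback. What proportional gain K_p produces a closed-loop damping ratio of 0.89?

K_p = 0.0445

Closed-loop characteristic equation: s² + 0.95s + K_p·6.4 = 0.
So ω_n = √(6.4K_p) and 2ζω_n = 0.95, giving ζ = 0.95/(2√(6.4K_p)).
Setting ζ = 0.89: √(6.4K_p) = 0.95/(2·0.89) = 0.5337, so K_p = 0.2848/6.4 = 0.0445.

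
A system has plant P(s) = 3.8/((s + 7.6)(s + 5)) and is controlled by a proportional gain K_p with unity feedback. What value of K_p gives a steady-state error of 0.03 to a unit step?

K_p = 323

For a type-0 loop with proportional control, e_ss = 1/(1 + K_p·P(0)).
P(0) = 0.1. Require 1/(1 + K_p·0.1) = 0.03, so 1 + 0.1·K_p = 33.33.
K_p = (33.33 − 1)/0.1 = 323.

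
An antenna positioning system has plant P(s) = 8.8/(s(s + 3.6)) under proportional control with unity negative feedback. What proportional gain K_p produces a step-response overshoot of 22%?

K_p = 1.95

From %OS = 100·exp(−πζ/√(1−ζ²)) = 22%, ζ = −ln(0.22)/√(π²+ln²(0.22)) = 0.4342.
Characteristic equation s² + 3.6s + 8.8K_p = 0 gives ζ = 3.6/(2√(8.8K_p)).
Setting ζ = 0.4342: √(8.8K_p) = 3.6/(2·0.4342) = 4.146, so K_p = 17.19/8.8 = 1.95.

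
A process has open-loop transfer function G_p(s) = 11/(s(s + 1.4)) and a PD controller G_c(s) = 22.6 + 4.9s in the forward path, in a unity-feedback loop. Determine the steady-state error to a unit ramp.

The loop has one pole at the origin (type 1). Velocity error constant K_v = lim_{s→0} s·G_c(s)G_p(s) = 22.6·11/1.4 = 177.6.
Steady-state error to a unit ramp: e_ss = 1/K_v = 0.00563.

0.00563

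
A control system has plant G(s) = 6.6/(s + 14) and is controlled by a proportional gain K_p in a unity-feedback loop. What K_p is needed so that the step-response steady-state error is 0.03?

For a type-0 loop with proportional control, e_ss = 1/(1 + K_p·G(0)).
G(0) = 0.4714. Require 1/(1 + K_p·0.4714) = 0.03, so 1 + 0.4714·K_p = 33.33.
K_p = (33.33 − 1)/0.4714 = 68.6.

K_p = 68.6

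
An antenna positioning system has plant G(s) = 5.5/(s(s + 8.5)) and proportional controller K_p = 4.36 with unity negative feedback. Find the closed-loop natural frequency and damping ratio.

ω_n = 4.9 rad/s, ζ = 0.868

With unity feedback the closed-loop characteristic equation is s² + 8.5s + 4.36·5.5 = s² + 8.5s + 23.98 = 0.
So ω_n² = 23.98 ⇒ ω_n = 4.897 rad/s, and ζ = 8.5/(2ω_n) = 0.868.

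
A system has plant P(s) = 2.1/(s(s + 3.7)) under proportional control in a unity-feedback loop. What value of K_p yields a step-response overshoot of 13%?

K_p = 5.49

From %OS = 100·exp(−πζ/√(1−ζ²)) = 13%, ζ = −ln(0.13)/√(π²+ln²(0.13)) = 0.5446.
Characteristic equation s² + 3.7s + 2.1K_p = 0 gives ζ = 3.7/(2√(2.1K_p)).
Setting ζ = 0.5446: √(2.1K_p) = 3.7/(2·0.5446) = 3.397, so K_p = 11.54/2.1 = 5.49.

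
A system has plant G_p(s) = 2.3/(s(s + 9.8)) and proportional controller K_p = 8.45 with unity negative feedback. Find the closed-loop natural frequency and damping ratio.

ω_n = 4.41 rad/s, ζ = 1.11

The closed-loop denominator is s(s+9.8) + 8.45·2.3 = s² + 9.8s + 19.43.
So ω_n² = 19.43 ⇒ ω_n = 4.409 rad/s, and ζ = 9.8/(2ω_n) = 1.11.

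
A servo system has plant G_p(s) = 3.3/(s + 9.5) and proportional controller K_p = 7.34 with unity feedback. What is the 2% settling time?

T_s ≈ 0.119 s

Closed-loop transfer function: T(s) = K_p·G_p(s)/(1 + K_p·G_p(s)) = 24.22/(s + 9.5 + 24.22) = 24.22/(s + 33.72).
Time constant τ = 1/33.72 = 0.02965 s, so the 2% settling time is about 4τ = 0.119 s.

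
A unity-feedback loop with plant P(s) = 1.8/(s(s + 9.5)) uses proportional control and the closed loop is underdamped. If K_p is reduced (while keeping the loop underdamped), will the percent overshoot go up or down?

decrease

ζ = 9.5/(2√(1.8K_p)) rises as K_p falls; higher damping means less overshoot.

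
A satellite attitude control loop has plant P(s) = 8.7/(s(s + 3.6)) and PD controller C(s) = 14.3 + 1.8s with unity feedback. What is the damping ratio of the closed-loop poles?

Forward path: (14.3 + 1.8s)·8.7/(s(s+3.6)). The closed-loop characteristic equation is s² + (3.6 + 8.7·1.8)s + 8.7·14.3 = 0.
That is s² + 19.26s + 124.4 = 0, so ω_n = 11.15 rad/s and ζ = 19.26/(2·11.15) = 0.8634.

ζ = 0.863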